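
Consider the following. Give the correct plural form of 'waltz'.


Apply rule: Add -es (sibilant/fricative ending). 'waltz' becomes 'waltzes'.

waltzes


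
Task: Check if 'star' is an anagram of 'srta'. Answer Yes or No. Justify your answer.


Sorted letters of 'star': 'arst'
Sorted letters of 'srta': 'arst'
They match.

Yes


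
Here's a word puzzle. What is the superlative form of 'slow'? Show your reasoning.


Apply superlative formation (add -est): 'slow' -> 'slowest'.

slowest


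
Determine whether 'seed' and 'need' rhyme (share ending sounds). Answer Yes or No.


Rime (stressed vowel + following sounds) of 'seed': -eed = /iːd/
Rime of 'need': -eed = /iːd/
/iːd/ and /iːd/ are the same ending sound, so the words rhyme.

Yes


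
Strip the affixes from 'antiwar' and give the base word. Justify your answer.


Remove prefix 'anti' from 'antiwar' to get root 'war'.

war


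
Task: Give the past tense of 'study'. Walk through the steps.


Apply rule: Change -y to -ied. 'study' becomes 'studied'.

studied


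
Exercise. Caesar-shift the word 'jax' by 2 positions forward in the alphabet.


Shift each letter by 2: j -> l, a -> c, x -> z. Result: 'lcz'.

lcz


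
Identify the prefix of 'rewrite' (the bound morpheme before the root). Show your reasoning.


The word 'rewrite' = 're' (prefix) + 'write' (root). The prefix is 're'.

re


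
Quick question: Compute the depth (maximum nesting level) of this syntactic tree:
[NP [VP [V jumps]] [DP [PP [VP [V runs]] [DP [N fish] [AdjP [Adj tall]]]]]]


Count bracket nesting levels:
'[' at pos 0: depth = 1
'[' at pos 4: depth = 2
'[' at pos 8: depth = 3
'[' at pos 19: depth = 2
'[' at pos 23: depth = 3
'[' at pos 27: depth = 4
'[' at pos 31: depth = 5
'[' at pos 41: depth = 4
'[' at pos 45: depth = 5
'[' at pos 54: depth = 5
'[' at pos 60: depth = 6
Maximum depth reached: 6

6


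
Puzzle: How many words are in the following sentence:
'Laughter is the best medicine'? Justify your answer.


Split into words: Laughter | is | the | best | medicine = 5 words.

5


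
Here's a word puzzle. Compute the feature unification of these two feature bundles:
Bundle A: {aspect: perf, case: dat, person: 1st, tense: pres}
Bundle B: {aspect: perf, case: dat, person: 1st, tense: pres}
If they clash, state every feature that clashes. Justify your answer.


Compare features:
aspect: A=perf vs B=perf -> unified: perf
case: A=dat vs B=dat -> unified: dat
person: A=1st vs B=1st -> unified: 1st
tense: A=pres vs B=pres -> unified: pres
No clashes found.

Unified: {aspect: perf, case: dat, person: 1st, tense: pres}


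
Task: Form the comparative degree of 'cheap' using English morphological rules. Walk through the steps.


Apply comparative formation (add -er): 'cheap' -> 'cheaper'.

cheaper


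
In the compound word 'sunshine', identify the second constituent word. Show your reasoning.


Split 'sunshine' into 'sun' + 'shine'. The second part is 'shine'.

shine


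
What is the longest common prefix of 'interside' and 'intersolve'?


Compare from the start: 6 characters match: 'inters'. Mismatch at position 7: 'i' vs 'o'.

inters


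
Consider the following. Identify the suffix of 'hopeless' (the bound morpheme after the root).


The word 'hopeless' = 'hope' (root) + '-less' (suffix). The suffix is '-less'.

less


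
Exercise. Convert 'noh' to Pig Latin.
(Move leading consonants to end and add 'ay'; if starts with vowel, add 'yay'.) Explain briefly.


'noh': move consonant cluster 'n' to end and add 'ay': 'ohnay'.

ohnay


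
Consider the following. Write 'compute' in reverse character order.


Reverse 'compute' character by character: 'etupmoc'.

etupmoc


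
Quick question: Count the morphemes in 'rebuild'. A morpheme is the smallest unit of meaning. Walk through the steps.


Decomposition: re- (prefix) + build (root) = 2 morpheme(s)

2 morphemes


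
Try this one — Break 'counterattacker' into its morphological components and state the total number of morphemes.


Step 1: Identify prefix: 'counter' (meaning: against)
Step 2: Identify root: 'attack'
Step 3: Identify suffix(es): 'er'
Decomposition: counter- (prefix: against) + attack (root) + -er (suffix: one who)
Total morphemes: 3

3 morphemes (counter- (prefix: against) + attack (root) + -er (suffix: one who))


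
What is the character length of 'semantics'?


Spell out 'semantics' and number each letter: s(1), e(2), m(3), a(4), n(5), t(6), i(7), c(8), s(9). Total: 9 letters.

9


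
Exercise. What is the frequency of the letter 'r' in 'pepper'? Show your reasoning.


Letter 'r' in 'pepper': found at position(s) 6 = 1 occurrence(s).

1


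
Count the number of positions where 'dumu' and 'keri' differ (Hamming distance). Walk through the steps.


Alignment:
Position 1: 'd' vs 'k' = DIFFER
Position 2: 'u' vs 'e' = DIFFER
Position 3: 'm' vs 'r' = DIFFER
Position 4: 'u' vs 'i' = DIFFER
Total differences: 4

4


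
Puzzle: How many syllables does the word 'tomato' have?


Break 'tomato' into syllables: to-ma-to -> to | ma | to = 3 syllables

3 syllables


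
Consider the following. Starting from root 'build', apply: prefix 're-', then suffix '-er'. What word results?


Step 1: Add prefix 're-' to 'build' = 'rebuild'
Step 2: Add suffix '-er' to 'rebuild' = 'rebuilder'

rebuilder


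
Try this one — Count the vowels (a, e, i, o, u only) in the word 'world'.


Vowels in 'world': o = 1 vowels.

1


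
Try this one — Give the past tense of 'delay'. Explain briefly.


Apply rule: Add -ed. 'delay' becomes 'delayed'.

delayed


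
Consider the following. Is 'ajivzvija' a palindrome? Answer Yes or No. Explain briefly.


Forward: 'ajivzvija'
Reversed: 'ajivzvija'
They are identical.

Yes


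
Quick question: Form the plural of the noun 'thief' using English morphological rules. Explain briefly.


Apply rule: Change -f to -ves. 'thief' becomes 'thieves'.

thieves


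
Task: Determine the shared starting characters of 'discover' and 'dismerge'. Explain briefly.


Compare from the start: 3 characters match: 'dis'. Mismatch at position 4: 'c' vs 'm'.

dis


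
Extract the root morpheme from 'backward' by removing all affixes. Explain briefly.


Remove suffix '-ward' from 'backward' to get root 'back'.

back


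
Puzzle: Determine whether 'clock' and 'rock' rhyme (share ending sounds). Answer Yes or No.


Rime (stressed vowel + following sounds) of 'clock': -ock = /ɒk/
Rime of 'rock': -ock = /ɒk/
/ɒk/ and /ɒk/ are the same ending sound, so the words rhyme.

Yes


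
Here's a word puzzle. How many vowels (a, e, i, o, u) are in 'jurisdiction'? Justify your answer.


Vowels in 'jurisdiction': u, i, i, i, o = 5 vowels.

5


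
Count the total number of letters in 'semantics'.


Spell out 'semantics' and number each letter: s(1), e(2), m(3), a(4), n(5), t(6), i(7), c(8), s(9). Total: 9 letters.

9


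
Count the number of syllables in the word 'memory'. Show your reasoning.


Break 'memory' into syllables: mem-o-ry -> mem | o | ry = 3 syllables

3 syllables


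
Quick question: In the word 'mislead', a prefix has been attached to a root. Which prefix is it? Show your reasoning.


The word 'mislead' = 'mis' (prefix) + 'lead' (root). The prefix is 'mis'.

mis


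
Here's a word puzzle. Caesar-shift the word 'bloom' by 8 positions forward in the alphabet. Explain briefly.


Shift each letter by 8: b -> j, l -> t, o -> w, o -> w, m -> u. Result: 'jtwwu'.

jtwwu


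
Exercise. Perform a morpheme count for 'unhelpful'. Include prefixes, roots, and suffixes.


Decomposition: un- (prefix) + help (root) + -ful (suffix) = 3 morpheme(s)

3 morphemes


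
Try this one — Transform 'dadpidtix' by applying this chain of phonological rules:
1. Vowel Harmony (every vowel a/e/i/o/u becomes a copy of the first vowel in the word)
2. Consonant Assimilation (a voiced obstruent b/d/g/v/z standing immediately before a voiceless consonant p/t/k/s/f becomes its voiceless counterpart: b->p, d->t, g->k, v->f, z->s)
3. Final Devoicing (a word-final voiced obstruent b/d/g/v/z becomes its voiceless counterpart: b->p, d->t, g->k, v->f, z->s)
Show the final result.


Starting form: 'dadpidtix'
Rule 1: Vowel Harmony: all vowels become 'a' (matching first vowel). 'dadpidtix' -> 'dadpadtax'
Rule 2: Consonant Assimilation: voiced obstruent before voiceless consonant becomes voiceless ('dp' -> 'tp', 'dt' -> 'tt'). 'dadpadtax' -> 'datpattax'
Rule 3: Final Devoicing: final consonant 'x' is not one of the voiced obstruents b/d/g/v/z. No change.
Final form: 'datpattax'

datpattax


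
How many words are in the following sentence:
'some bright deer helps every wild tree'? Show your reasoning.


Split into words: some | bright | deer | helps | every | wild | tree = 7 words.

7


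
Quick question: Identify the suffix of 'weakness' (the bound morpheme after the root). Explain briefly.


The word 'weakness' = 'weak' (root) + '-ness' (suffix). The suffix is '-ness'.

ness


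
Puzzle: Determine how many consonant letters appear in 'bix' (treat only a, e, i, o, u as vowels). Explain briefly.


Consonants in 'bix': b, x = 2 consonants.

2


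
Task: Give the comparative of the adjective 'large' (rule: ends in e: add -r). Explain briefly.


Apply comparative formation (ends in e: add -r): 'large' -> 'larger'.

larger


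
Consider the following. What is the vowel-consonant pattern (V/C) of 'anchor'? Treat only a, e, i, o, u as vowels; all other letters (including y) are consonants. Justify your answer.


Letter mapping: a = V, n = C, c = C, h = C, o = V, r = C.

VCCCVC


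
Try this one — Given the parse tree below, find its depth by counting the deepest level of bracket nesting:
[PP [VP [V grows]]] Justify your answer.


Count bracket nesting levels:
'[' at pos 0: depth = 1
'[' at pos 4: depth = 2
'[' at pos 8: depth = 3
Maximum depth reached: 3

3


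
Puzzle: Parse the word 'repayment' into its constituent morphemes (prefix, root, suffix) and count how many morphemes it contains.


Step 1: Identify prefix: 're' (meaning: again)
Step 2: Identify root: 'pay'
Step 3: Identify suffix(es): 'ment'
Decomposition: re- (prefix: again) + pay (root) + -ment (suffix: action/result)
Total morphemes: 3

3 morphemes (re- (prefix: again) + pay (root) + -ment (suffix: action/result))


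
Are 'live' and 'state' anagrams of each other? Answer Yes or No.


Sorted letters of 'live': 'eilv'
Sorted letters of 'state': 'aestt'
They do not match.

No


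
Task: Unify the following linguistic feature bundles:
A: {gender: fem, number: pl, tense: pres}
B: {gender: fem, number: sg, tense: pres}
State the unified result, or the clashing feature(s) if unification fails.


Compare features:
gender: A=fem vs B=fem -> unified: fem
number: A=pl vs B=sg -> CLASH
tense: A=pres vs B=pres -> unified: pres
Clash detected on feature 'number' (pl vs sg); unification fails.

CLASH on 'number' (pl vs sg)


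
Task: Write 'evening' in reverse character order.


Reverse 'evening' character by character: 'gnineve'.

gnineve


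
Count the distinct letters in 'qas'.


Unique letters in 'qas': {a, q, s} = 3 distinct letters.

3


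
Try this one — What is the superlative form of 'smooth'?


Apply superlative formation (add -est): 'smooth' -> 'smoothest'.

smoothest


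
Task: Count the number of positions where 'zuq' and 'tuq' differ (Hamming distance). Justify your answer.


Alignment:
Position 1: 'z' vs 't' = DIFFER
Position 2: 'u' vs 'u' = match
Position 3: 'q' vs 'q' = match
Total differences: 1

1


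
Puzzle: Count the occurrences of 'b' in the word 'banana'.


Letter 'b' in 'banana': found at position(s) 1 = 1 occurrence(s).

1


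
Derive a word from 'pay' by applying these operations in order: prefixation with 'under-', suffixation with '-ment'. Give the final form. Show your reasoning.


Step 1: Add prefix 'under-' to 'pay' = 'underpay'
Step 2: Add suffix '-ment' to 'underpay' = 'underpayment'

underpayment


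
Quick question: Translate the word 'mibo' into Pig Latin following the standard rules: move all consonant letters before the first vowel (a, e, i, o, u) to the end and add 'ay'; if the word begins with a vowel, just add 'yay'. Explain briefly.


'mibo': move consonant cluster 'm' to end and add 'ay': 'ibomay'.

ibomay


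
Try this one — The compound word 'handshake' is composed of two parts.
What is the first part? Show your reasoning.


Split 'handshake' into 'hand' + 'shake'. The first part is 'hand'.

hand


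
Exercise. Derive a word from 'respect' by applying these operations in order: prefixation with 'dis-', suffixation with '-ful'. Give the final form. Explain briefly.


Step 1: Add prefix 'dis-' to 'respect' = 'disrespect'
Step 2: Add suffix '-ful' to 'disrespect' = 'disrespectful'

disrespectful


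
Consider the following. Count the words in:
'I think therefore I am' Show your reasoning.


Split into words: I | think | therefore | I | am = 5 words.

5


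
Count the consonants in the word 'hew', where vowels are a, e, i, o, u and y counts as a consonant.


Consonants in 'hew': h, w = 2 consonants.

2


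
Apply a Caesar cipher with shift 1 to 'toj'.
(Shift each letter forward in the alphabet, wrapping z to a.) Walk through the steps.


Shift each letter by 1: t -> u, o -> p, j -> k. Result: 'upk'.

upk


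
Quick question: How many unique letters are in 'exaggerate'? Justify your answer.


Unique letters in 'exaggerate': {a, e, g, r, t, x} = 6 distinct letters.

6


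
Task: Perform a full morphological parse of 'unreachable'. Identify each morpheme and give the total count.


Step 1: Identify prefix: 'un' (meaning: not/reverse)
Step 2: Identify root: 'reach'
Step 3: Identify suffix(es): 'able'
Decomposition: un- (prefix: not/reverse) + reach (root) + -able (suffix: capable of)
Total morphemes: 3

3 morphemes (un- (prefix: not/reverse) + reach (root) + -able (suffix: capable of))


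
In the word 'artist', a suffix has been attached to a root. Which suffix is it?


The word 'artist' = 'art' (root) + '-ist' (suffix). The suffix is '-ist'.

ist


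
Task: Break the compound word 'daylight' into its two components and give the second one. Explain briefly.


Split 'daylight' into 'day' + 'light'. The second part is 'light'.

light


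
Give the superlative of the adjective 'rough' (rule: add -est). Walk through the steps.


Apply superlative formation (add -est): 'rough' -> 'roughest'.

roughest


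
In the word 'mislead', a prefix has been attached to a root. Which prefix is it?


The word 'mislead' = 'mis' (prefix) + 'lead' (root). The prefix is 'mis'.

mis


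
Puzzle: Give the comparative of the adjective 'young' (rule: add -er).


Apply comparative formation (add -er): 'young' -> 'younger'.

younger


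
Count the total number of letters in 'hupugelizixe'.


Spell out 'hupugelizixe' and number each letter: h(1), u(2), p(3), u(4), g(5), e(6), l(7), i(8), z(9), i(10), x(11), e(12). Total: 12 letters.

12


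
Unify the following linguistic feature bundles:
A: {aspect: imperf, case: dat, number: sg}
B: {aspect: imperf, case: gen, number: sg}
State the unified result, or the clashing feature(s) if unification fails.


Compare features:
aspect: A=imperf vs B=imperf -> unified: imperf
case: A=dat vs B=gen -> CLASH
number: A=sg vs B=sg -> unified: sg
Clash detected on feature 'case' (dat vs gen); unification fails.

CLASH on 'case' (dat vs gen)


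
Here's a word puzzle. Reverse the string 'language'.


Reverse 'language' character by character: 'egaugnal'.

egaugnal


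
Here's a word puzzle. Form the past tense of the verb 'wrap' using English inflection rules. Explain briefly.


Apply rule: Double final consonant and add -ed. 'wrap' becomes 'wrapped'.

wrapped


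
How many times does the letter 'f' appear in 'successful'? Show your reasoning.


Letter 'f' in 'successful': found at position(s) 8 = 1 occurrence(s).

1


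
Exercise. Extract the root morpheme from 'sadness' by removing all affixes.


Remove suffix '-ness' from 'sadness' to get root 'sad'.

sad


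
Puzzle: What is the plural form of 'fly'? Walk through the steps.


Apply rule: Change -y to -ies (consonant + y). 'fly' becomes 'flies'.

flies


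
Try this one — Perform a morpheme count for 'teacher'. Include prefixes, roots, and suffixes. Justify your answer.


Decomposition: teach (root) + -er (suffix) = 2 morpheme(s)

2 morphemes


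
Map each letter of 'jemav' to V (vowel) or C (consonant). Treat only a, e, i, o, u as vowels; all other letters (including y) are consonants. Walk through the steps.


Letter mapping: j = C, e = V, m = C, a = V, v = C.

CVCVC


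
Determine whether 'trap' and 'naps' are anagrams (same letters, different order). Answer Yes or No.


Sorted letters of 'trap': 'aprt'
Sorted letters of 'naps': 'anps'
They do not match.

No


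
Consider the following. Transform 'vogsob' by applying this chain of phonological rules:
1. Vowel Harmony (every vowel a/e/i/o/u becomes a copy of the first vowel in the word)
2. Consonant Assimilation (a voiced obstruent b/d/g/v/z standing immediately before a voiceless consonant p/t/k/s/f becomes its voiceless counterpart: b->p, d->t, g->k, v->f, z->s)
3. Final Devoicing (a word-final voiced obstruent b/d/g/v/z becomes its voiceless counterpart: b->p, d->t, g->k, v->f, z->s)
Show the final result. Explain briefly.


Starting form: 'vogsob'
Rule 1: Vowel Harmony: all vowels already match. No change.
Rule 2: Consonant Assimilation: voiced obstruent before voiceless consonant becomes voiceless ('gs' -> 'ks'). 'vogsob' -> 'voksob'
Rule 3: Final Devoicing: word-final voiced obstruent 'b' becomes voiceless 'p'. 'voksob' -> 'voksop'
Final form: 'voksop'

voksop


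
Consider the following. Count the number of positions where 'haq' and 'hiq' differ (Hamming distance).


Alignment:
Position 1: 'h' vs 'h' = match
Position 2: 'a' vs 'i' = DIFFER
Position 3: 'q' vs 'q' = match
Total differences: 1

1


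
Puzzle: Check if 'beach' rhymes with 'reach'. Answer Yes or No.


Rime (stressed vowel + following sounds) of 'beach': -each = /iːtʃ/
Rime of 'reach': -each = /iːtʃ/
/iːtʃ/ and /iːtʃ/ are the same ending sound, so the words rhyme.

Yes


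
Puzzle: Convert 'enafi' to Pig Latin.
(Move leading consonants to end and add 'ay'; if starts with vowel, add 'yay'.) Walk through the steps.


'enafi' starts with a vowel, so add 'yay': 'enafiyay'.

enafiyay


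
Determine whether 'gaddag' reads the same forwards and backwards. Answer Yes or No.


Forward: 'gaddag'
Reversed: 'gaddag'
They are identical.

Yes


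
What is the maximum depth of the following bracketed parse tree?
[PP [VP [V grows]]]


Count bracket nesting levels:
'[' at pos 0: depth = 1
'[' at pos 4: depth = 2
'[' at pos 8: depth = 3
Maximum depth reached: 3

3


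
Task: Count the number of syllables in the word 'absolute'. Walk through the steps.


Break 'absolute' into syllables: ab-so-lute -> ab | so | lute = 3 syllables

3 syllables


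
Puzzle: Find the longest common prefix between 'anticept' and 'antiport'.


Compare from the start: 4 characters match: 'anti'. Mismatch at position 5: 'c' vs 'p'.

anti


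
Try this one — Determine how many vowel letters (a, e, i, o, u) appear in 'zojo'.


Vowels in 'zojo': o, o = 2 vowels.

2


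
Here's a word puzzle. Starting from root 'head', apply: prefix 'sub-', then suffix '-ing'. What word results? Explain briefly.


Step 1: Add prefix 'sub-' to 'head' = 'subhead'
Step 2: Add suffix '-ing' to 'subhead' = 'subheading'

subheading


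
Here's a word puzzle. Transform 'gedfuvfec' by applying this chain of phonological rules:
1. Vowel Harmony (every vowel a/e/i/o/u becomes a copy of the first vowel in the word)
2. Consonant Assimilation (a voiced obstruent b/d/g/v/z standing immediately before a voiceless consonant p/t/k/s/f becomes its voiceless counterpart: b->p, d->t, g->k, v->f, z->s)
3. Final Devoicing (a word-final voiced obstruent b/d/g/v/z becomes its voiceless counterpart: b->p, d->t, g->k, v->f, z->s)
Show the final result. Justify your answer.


Starting form: 'gedfuvfec'
Rule 1: Vowel Harmony: all vowels become 'e' (matching first vowel). 'gedfuvfec' -> 'gedfevfec'
Rule 2: Consonant Assimilation: voiced obstruent before voiceless consonant becomes voiceless ('df' -> 'tf', 'vf' -> 'ff'). 'gedfevfec' -> 'getfeffec'
Rule 3: Final Devoicing: final consonant 'c' is not one of the voiced obstruents b/d/g/v/z. No change.
Final form: 'getfeffec'

getfeffec


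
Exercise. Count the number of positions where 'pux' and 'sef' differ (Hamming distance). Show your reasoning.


Alignment:
Position 1: 'p' vs 's' = DIFFER
Position 2: 'u' vs 'e' = DIFFER
Position 3: 'x' vs 'f' = DIFFER
Total differences: 3

3


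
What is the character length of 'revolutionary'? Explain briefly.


Spell out 'revolutionary' and number each letter: r(1), e(2), v(3), o(4), l(5), u(6), t(7), i(8), o(9), n(10), a(11), r(12), y(13). Total: 13 letters.

13


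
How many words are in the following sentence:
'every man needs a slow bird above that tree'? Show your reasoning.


Split into words: every | man | needs | a | slow | bird | above | that | tree = 9 words.

9


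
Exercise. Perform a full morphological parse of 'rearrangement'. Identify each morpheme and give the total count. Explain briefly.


Step 1: Identify prefix: 're' (meaning: again)
Step 2: Identify root: 'arrange'
Step 3: Identify suffix(es): 'ment'
Decomposition: re- (prefix: again) + arrange (root) + -ment (suffix: action/result)
Total morphemes: 3

3 morphemes (re- (prefix: again) + arrange (root) + -ment (suffix: action/result))


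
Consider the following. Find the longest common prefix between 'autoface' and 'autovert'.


Compare from the start: 4 characters match: 'auto'. Mismatch at position 5: 'f' vs 'v'.

auto


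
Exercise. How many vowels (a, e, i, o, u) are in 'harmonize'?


Vowels in 'harmonize': a, o, i, e = 4 vowels.

4


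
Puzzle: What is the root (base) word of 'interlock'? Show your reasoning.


Remove prefix 'inter' from 'interlock' to get root 'lock'.

lock


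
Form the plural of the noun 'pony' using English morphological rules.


Apply rule: Change -y to -ies (consonant + y). 'pony' becomes 'ponies'.

ponies


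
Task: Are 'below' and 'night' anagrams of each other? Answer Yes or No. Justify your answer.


Sorted letters of 'below': 'below'
Sorted letters of 'night': 'ghint'
They do not match.

No


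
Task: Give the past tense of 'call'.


Apply rule: Add -ed. 'call' becomes 'called'.

called


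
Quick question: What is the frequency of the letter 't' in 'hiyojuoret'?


Letter 't' in 'hiyojuoret': found at position(s) 10 = 1 occurrence(s).

1


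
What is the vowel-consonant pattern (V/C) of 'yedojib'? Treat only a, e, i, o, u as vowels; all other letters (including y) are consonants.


Letter mapping: y = C, e = V, d = C, o = V, j = C, i = V, b = C.

CVCVCVC


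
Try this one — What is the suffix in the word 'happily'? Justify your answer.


The word 'happily' = 'happy' (root) + '-ly' (suffix). The suffix is '-ly'.

ly


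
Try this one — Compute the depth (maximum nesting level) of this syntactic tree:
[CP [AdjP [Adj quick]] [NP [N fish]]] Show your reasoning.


Count bracket nesting levels:
'[' at pos 0: depth = 1
'[' at pos 4: depth = 2
'[' at pos 10: depth = 3
'[' at pos 23: depth = 2
'[' at pos 27: depth = 3
Maximum depth reached: 3

3


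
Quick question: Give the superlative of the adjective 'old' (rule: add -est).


Apply superlative formation (add -est): 'old' -> 'oldest'.

oldest


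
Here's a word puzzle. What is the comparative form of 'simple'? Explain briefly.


Apply comparative formation (ends in e: add -r): 'simple' -> 'simpler'.

simpler


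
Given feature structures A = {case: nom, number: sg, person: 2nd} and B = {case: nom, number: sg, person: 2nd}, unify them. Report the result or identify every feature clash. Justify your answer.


Compare features:
case: A=nom vs B=nom -> unified: nom
number: A=sg vs B=sg -> unified: sg
person: A=2nd vs B=2nd -> unified: 2nd
No clashes found.

Unified: {case: nom, number: sg, person: 2nd}


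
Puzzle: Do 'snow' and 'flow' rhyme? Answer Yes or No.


Rime (stressed vowel + following sounds) of 'snow': -ow = /oʊ/
Rime of 'flow': -ow = /oʊ/
/oʊ/ and /oʊ/ are the same ending sound, so the words rhyme.

Yes


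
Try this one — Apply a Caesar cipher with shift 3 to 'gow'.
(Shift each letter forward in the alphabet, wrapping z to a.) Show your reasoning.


Shift each letter by 3: g -> j, o -> r, w -> z. Result: 'jrz'.

jrz


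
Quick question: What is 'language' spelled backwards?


Reverse 'language' character by character: 'egaugnal'.

egaugnal


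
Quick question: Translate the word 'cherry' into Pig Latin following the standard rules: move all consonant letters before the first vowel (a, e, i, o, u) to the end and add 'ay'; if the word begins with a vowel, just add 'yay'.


'cherry': move consonant cluster 'ch' to end and add 'ay': 'errychay'.

errychay


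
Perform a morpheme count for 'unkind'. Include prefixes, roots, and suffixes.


Decomposition: un- (prefix) + kind (root) = 2 morpheme(s)

2 morphemes


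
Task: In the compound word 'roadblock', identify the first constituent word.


Split 'roadblock' into 'road' + 'block'. The first part is 'road'.

road


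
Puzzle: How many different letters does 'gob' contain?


Unique letters in 'gob': {b, g, o} = 3 distinct letters.

3


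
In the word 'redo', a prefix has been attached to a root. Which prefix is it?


The word 'redo' = 're' (prefix) + 'do' (root). The prefix is 're'.

re


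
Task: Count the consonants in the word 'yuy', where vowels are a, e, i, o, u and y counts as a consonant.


Consonants in 'yuy': y, y = 2 consonants.

2


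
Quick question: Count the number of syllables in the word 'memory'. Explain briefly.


Break 'memory' into syllables: mem-o-ry -> mem | o | ry = 3 syllables

3 syllables


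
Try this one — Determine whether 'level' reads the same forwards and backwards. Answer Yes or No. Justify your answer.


Forward: 'level'
Reversed: 'level'
They are identical.

Yes


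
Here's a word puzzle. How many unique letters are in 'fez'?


Unique letters in 'fez': {e, f, z} = 3 distinct letters.

3


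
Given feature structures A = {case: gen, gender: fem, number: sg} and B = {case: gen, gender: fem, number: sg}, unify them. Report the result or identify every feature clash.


Compare features:
case: A=gen vs B=gen -> unified: gen
gender: A=fem vs B=fem -> unified: fem
number: A=sg vs B=sg -> unified: sg
No clashes found.

Unified: {case: gen, gender: fem, number: sg}


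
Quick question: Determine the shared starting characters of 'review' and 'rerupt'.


Compare from the start: 2 characters match: 're'. Mismatch at position 3: 'v' vs 'r'.

re


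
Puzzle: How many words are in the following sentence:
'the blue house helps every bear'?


Split into words: the | blue | house | helps | every | bear = 6 words.

6


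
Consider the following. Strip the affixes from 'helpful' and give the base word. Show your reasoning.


Remove suffix '-ful' from 'helpful' to get root 'help'.

help


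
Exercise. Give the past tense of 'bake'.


Apply rule: Add -d (word ends in -e). 'bake' becomes 'baked'.

baked


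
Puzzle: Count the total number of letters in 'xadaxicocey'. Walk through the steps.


Spell out 'xadaxicocey' and number each letter: x(1), a(2), d(3), a(4), x(5), i(6), c(7), o(8), c(9), e(10), y(11). Total: 11 letters.

11


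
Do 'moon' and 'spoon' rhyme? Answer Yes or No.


Rime (stressed vowel + following sounds) of 'moon': -oon = /uːn/
Rime of 'spoon': -oon = /uːn/
/uːn/ and /uːn/ are the same ending sound, so the words rhyme.

Yes


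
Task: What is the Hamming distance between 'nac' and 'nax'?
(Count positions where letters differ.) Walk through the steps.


Alignment:
Position 1: 'n' vs 'n' = match
Position 2: 'a' vs 'a' = match
Position 3: 'c' vs 'x' = DIFFER
Total differences: 1

1


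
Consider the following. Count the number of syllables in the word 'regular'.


Break 'regular' into syllables: reg-u-lar -> reg | u | lar = 3 syllables

3 syllables


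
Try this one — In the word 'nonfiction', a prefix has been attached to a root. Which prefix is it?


The word 'nonfiction' = 'non' (prefix) + 'fiction' (root). The prefix is 'non'.

non


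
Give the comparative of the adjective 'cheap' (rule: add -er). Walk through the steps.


Apply comparative formation (add -er): 'cheap' -> 'cheaper'.

cheaper


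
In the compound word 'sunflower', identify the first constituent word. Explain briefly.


Split 'sunflower' into 'sun' + 'flower'. The first part is 'sun'.

sun


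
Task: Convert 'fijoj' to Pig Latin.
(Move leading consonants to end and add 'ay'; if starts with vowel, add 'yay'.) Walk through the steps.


'fijoj': move consonant cluster 'f' to end and add 'ay': 'ijojfay'.

ijojfay


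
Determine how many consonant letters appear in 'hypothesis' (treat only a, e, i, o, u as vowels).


Consonants in 'hypothesis': h, y, p, t, h, s, s = 7 consonants.

7


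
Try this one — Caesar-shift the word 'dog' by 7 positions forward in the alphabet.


Shift each letter by 7: d -> k, o -> v, g -> n. Result: 'kvn'.

kvn


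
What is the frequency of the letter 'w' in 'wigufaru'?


Letter 'w' in 'wigufaru': found at position(s) 1 = 1 occurrence(s).

1


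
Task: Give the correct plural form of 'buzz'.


Apply rule: Add -es (sibilant/fricative ending). 'buzz' becomes 'buzzes'.

buzzes


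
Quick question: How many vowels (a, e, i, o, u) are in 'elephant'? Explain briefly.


Vowels in 'elephant': e, e, a = 3 vowels.

3


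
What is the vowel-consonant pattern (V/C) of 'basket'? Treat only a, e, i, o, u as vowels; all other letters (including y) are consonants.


Letter mapping: b = C, a = V, s = C, k = C, e = V, t = C.

CVCCVC


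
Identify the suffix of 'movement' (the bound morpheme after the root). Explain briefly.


The word 'movement' = 'move' (root) + '-ment' (suffix). The suffix is '-ment'.

ment


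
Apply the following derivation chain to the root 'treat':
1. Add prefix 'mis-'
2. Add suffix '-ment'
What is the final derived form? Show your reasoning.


Step 1: Add prefix 'mis-' to 'treat' = 'mistreat'
Step 2: Add suffix '-ment' to 'mistreat' = 'mistreatment'

mistreatment


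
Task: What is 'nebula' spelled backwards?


Reverse 'nebula' character by character: 'aluben'.

aluben


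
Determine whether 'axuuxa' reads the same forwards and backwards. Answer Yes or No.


Forward: 'axuuxa'
Reversed: 'axuuxa'
They are identical.

Yes


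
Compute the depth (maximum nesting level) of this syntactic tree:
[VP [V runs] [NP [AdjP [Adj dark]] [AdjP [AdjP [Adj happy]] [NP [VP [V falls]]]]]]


Count bracket nesting levels:
'[' at pos 0: depth = 1
'[' at pos 4: depth = 2
'[' at pos 13: depth = 2
'[' at pos 17: depth = 3
'[' at pos 23: depth = 4
'[' at pos 35: depth = 3
'[' at pos 41: depth = 4
'[' at pos 47: depth = 5
'[' at pos 60: depth = 4
'[' at pos 64: depth = 5
'[' at pos 68: depth = 6
Maximum depth reached: 6

6


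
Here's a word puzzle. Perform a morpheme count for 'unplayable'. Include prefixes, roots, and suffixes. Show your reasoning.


Decomposition: un- (prefix) + play (root) + -able (suffix) = 3 morpheme(s)

3 morphemes


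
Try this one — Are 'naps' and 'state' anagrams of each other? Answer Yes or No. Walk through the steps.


Sorted letters of 'naps': 'anps'
Sorted letters of 'state': 'aestt'
They do not match.

No


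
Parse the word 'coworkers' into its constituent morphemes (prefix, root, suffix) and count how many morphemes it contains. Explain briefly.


Step 1: Identify prefix: 'co' (meaning: together)
Step 2: Identify root: 'work'
Step 3: Identify suffix(es): 'er, s'
Decomposition: co- (prefix: together) + work (root) + -er (suffix: one who) + -s (plural)
Total morphemes: 4

4 morphemes (co- (prefix: together) + work (root) + -er (suffix: one who) + -s (plural))


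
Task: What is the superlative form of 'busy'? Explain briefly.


Apply superlative formation (consonant + y: change y to i, add -est): 'busy' -> 'busiest'.

busiest


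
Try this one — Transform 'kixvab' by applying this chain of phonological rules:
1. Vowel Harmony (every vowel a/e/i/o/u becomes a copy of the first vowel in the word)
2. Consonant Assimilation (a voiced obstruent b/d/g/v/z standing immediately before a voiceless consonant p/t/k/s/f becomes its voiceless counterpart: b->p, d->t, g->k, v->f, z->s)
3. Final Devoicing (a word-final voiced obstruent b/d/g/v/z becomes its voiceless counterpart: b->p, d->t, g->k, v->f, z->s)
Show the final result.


Starting form: 'kixvab'
Rule 1: Vowel Harmony: all vowels become 'i' (matching first vowel). 'kixvab' -> 'kixvib'
Rule 2: Consonant Assimilation: no voiced obstruent (b/d/g/v/z) stands immediately before a voiceless consonant (p/t/k/s/f). No change.
Rule 3: Final Devoicing: word-final voiced obstruent 'b' becomes voiceless 'p'. 'kixvib' -> 'kixvip'
Final form: 'kixvip'

kixvip


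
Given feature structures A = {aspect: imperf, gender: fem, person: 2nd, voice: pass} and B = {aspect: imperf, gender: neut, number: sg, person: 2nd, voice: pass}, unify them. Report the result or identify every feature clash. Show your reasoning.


Compare features:
aspect: A=imperf vs B=imperf -> unified: imperf
gender: A=fem vs B=neut -> CLASH
number: A=_ vs B=sg -> unified: sg
person: A=2nd vs B=2nd -> unified: 2nd
voice: A=pass vs B=pass -> unified: pass
Clash detected on feature 'gender' (fem vs neut); unification fails.

CLASH on 'gender' (fem vs neut)


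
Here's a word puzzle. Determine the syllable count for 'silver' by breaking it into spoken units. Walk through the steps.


Break 'silver' into syllables: sil-ver -> sil | ver = 2 syllables

2 syllables


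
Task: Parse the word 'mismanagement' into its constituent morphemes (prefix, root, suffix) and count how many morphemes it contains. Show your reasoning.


Step 1: Identify prefix: 'mis' (meaning: wrongly)
Step 2: Identify root: 'manage'
Step 3: Identify suffix(es): 'ment'
Decomposition: mis- (prefix: wrongly) + manage (root) + -ment (suffix: action/result)
Total morphemes: 3

3 morphemes (mis- (prefix: wrongly) + manage (root) + -ment (suffix: action/result))


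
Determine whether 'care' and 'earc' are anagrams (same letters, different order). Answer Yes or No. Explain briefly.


Sorted letters of 'care': 'acer'
Sorted letters of 'earc': 'acer'
They match.

Yes


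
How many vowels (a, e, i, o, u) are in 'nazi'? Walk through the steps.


Vowels in 'nazi': a, i = 2 vowels.

2


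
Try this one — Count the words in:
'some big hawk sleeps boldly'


Split into words: some | big | hawk | sleeps | boldly = 5 words.

5


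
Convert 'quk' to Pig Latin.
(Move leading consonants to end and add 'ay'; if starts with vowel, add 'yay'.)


'quk': move consonant cluster 'q' to end and add 'ay': 'ukqay'.

ukqay


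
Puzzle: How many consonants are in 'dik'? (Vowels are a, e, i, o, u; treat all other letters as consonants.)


Consonants in 'dik': d, k = 2 consonants.

2


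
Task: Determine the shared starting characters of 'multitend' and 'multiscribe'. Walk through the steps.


Compare from the start: 5 characters match: 'multi'. Mismatch at position 6: 't' vs 's'.

multi


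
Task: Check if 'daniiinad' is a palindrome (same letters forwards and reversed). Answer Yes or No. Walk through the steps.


Forward: 'daniiinad'
Reversed: 'daniiinad'
They are identical.

Yes


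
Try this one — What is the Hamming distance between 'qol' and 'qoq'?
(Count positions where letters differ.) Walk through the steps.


Alignment:
Position 1: 'q' vs 'q' = match
Position 2: 'o' vs 'o' = match
Position 3: 'l' vs 'q' = DIFFER
Total differences: 1

1


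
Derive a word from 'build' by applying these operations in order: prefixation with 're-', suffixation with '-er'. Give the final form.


Step 1: Add prefix 're-' to 'build' = 'rebuild'
Step 2: Add suffix '-er' to 'rebuild' = 'rebuilder'

rebuilder


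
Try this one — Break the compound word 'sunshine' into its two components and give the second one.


Split 'sunshine' into 'sun' + 'shine'. The second part is 'shine'.

shine


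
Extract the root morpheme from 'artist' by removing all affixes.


Remove suffix '-ist' from 'artist' to get root 'art'.

art


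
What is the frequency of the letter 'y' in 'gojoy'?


Letter 'y' in 'gojoy': found at position(s) 5 = 1 occurrence(s).

1


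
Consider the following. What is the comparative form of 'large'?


Apply comparative formation (ends in e: add -r): 'large' -> 'larger'.

larger


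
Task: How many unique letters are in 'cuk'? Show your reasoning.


Unique letters in 'cuk': {c, k, u} = 3 distinct letters.

3


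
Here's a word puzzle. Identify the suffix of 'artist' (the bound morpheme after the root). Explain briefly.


The word 'artist' = 'art' (root) + '-ist' (suffix). The suffix is '-ist'.

ist


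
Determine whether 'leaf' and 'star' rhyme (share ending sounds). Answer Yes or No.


Rime (stressed vowel + following sounds) of 'leaf': -eaf = /iːf/
Rime of 'star': -ar = /ɑːr/
/iːf/ and /ɑːr/ are different ending sounds, so the words do not rhyme.

No


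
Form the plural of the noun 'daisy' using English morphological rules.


Apply rule: Change -y to -ies (consonant + y). 'daisy' becomes 'daisies'.

daisies


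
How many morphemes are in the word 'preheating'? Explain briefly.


Decomposition: pre- (prefix) + heat (root) + -ing (suffix) = 3 morpheme(s)

3 morphemes


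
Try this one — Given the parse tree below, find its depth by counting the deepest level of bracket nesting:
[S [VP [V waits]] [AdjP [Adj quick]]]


Count bracket nesting levels:
'[' at pos 0: depth = 1
'[' at pos 3: depth = 2
'[' at pos 7: depth = 3
'[' at pos 18: depth = 2
'[' at pos 24: depth = 3
Maximum depth reached: 3

3


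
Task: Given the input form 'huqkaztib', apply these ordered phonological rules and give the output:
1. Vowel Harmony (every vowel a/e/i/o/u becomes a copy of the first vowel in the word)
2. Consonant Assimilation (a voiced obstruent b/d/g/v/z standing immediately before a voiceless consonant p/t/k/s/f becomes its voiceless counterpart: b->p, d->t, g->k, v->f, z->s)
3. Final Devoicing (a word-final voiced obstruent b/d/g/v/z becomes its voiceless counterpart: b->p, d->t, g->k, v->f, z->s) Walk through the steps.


Starting form: 'huqkaztib'
Rule 1: Vowel Harmony: all vowels become 'u' (matching first vowel). 'huqkaztib' -> 'huqkuztub'
Rule 2: Consonant Assimilation: voiced obstruent before voiceless consonant becomes voiceless ('zt' -> 'st'). 'huqkuztub' -> 'huqkustub'
Rule 3: Final Devoicing: word-final voiced obstruent 'b' becomes voiceless 'p'. 'huqkustub' -> 'huqkustup'
Final form: 'huqkustup'

huqkustup


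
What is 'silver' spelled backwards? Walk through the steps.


Reverse 'silver' character by character: 'revlis'.

revlis


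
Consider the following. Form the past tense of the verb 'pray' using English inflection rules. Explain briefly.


Apply rule: Add -ed. 'pray' becomes 'prayed'.

prayed
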